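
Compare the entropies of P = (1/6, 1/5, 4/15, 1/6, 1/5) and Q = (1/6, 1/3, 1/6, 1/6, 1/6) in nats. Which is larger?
P

Computing entropies in nats:
H(P) = 1.5935
H(Q) = 1.5607

Distribution P has higher entropy.

Intuition: The distribution closer to uniform (more spread out) has higher entropy.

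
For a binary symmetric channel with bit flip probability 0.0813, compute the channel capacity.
0.5933 bits

For a binary symmetric channel (BSC) with error probability p:
Capacity C = 1 - H(p) bits per symbol

where H(p) = -p log₂(p) - (1-p) log₂(1-p) is the binary entropy function.

H(0.0813) = 0.4067 bits
C = 1 - 0.4067 = 0.5933 bits per symbol

This means we can reliably transmit up to 0.5933 bits of information per channel use.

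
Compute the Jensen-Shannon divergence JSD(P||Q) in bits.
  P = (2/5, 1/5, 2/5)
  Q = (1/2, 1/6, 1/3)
0.0073 bits

Jensen-Shannon divergence is:
JSD(P||Q) = 0.5 × D_KL(P||M) + 0.5 × D_KL(Q||M)
where M = 0.5 × (P + Q) is the mixture distribution.

M = 0.5 × (2/5, 1/5, 2/5) + 0.5 × (1/2, 1/6, 1/3) = (9/20, 0.183333, 11/30)

D_KL(P||M) = 0.0073 bits
D_KL(Q||M) = 0.0072 bits

JSD(P||Q) = 0.5 × 0.0073 + 0.5 × 0.0072 = 0.0073 bits

Unlike KL divergence, JSD is symmetric and bounded: 0 ≤ JSD ≤ log(2).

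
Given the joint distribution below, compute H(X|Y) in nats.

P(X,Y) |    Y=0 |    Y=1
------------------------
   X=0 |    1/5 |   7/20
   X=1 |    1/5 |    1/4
0.6848 nats

Using the chain rule: H(X|Y) = H(X,Y) - H(Y)

First, compute H(X,Y) = 1.3578 nats

Marginal P(Y) = (2/5, 3/5)
H(Y) = 0.6730 nats

H(X|Y) = H(X,Y) - H(Y) = 1.3578 - 0.6730 = 0.6848 nats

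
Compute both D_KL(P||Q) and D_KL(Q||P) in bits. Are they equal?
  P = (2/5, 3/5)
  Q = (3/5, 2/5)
D_KL(P||Q) = 0.1170, D_KL(Q||P) = 0.1170

KL divergence is not symmetric: D_KL(P||Q) ≠ D_KL(Q||P) in general.

D_KL(P||Q) = 0.1170 bits
D_KL(Q||P) = 0.1170 bits

In this case they happen to be equal (to 4 decimal places).

This asymmetry is why KL divergence is not a true distance metric.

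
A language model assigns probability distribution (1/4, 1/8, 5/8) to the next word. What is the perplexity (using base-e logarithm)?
2.4602

Perplexity is e^H (or exp(H) for natural log).

First, H = -Σ p log p = 0.9003 nats
Perplexity = e^0.9003 = 2.4602

Interpretation: The model's uncertainty is equivalent to choosing uniformly among 2.5 options.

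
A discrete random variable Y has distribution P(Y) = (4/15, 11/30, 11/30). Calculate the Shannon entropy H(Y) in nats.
1.0882 nats

Shannon entropy is H(X) = -Σ p(x) log p(x).

For P = (4/15, 11/30, 11/30):
H = -4/15 × log_e(4/15) -11/30 × log_e(11/30) -11/30 × log_e(11/30)
H = 1.0882 nats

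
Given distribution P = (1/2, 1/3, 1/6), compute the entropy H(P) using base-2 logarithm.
1.4591 bits

Shannon entropy is H(X) = -Σ p(x) log p(x).

For P = (1/2, 1/3, 1/6):
H = -1/2 × log_2(1/2) -1/3 × log_2(1/3) -1/6 × log_2(1/6)
H = 1.4591 bits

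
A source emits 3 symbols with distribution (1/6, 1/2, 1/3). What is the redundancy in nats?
0.0872 nats

Redundancy measures how far a source is from maximum entropy:
R = H_max - H(X)

Maximum entropy for 3 symbols: H_max = log_e(3) = 1.0986 nats
Actual entropy: H(X) = 1.0114 nats
Redundancy: R = 1.0986 - 1.0114 = 0.0872 nats

This redundancy represents potential for compression: the source could be compressed by 0.0872 nats per symbol.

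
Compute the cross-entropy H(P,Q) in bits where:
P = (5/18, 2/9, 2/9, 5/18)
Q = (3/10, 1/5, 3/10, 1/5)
2.0294 bits

Cross-entropy: H(P,Q) = -Σ p(x) log q(x)

Alternatively: H(P,Q) = H(P) + D_KL(P||Q)
H(P) = 1.9911 bits
D_KL(P||Q) = 0.0384 bits

H(P,Q) = 1.9911 + 0.0384 = 2.0294 bits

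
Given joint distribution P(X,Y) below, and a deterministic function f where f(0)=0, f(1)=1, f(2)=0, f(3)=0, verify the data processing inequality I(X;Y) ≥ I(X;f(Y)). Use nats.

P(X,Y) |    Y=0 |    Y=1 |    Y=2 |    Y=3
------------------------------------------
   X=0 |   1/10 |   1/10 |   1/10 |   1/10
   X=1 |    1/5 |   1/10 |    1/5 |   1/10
I(X;Y) = 0.0138, I(X;f(Y)) = 0.0051, inequality holds: 0.0138 ≥ 0.0051

Data Processing Inequality: For any Markov chain X → Y → Z, we have I(X;Y) ≥ I(X;Z).

Here Z = f(Y) is a deterministic function of Y, forming X → Y → Z.

Original I(X;Y) = 0.0138 nats

After applying f:
P(X,Z) where Z=f(Y):
- P(X,Z=0) = P(X,Y=0) + P(X,Y=2) + P(X,Y=3)
- P(X,Z=1) = P(X,Y=1)

I(X;Z) = I(X;f(Y)) = 0.0051 nats

Verification: 0.0138 ≥ 0.0051 ✓

Information cannot be created by processing; the function f can only lose information about X.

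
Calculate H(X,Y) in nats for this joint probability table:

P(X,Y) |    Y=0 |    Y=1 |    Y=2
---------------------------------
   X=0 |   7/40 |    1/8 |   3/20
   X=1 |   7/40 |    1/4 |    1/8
1.7610 nats

Joint entropy is H(X,Y) = -Σ_{x,y} p(x,y) log p(x,y).

Summing over all non-zero entries:
H(X,Y) = -[7/40·log_e(7/40) + 1/8·log_e(1/8) + 3/20·log_e(3/20) + 7/40·log_e(7/40) + 1/4·log_e(1/4) + 1/8·log_e(1/8)]
H(X,Y) = 1.7610 nats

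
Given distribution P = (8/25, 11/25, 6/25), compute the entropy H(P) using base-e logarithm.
1.0684 nats

Shannon entropy is H(X) = -Σ p(x) log p(x).

For P = (8/25, 11/25, 6/25):
H = -8/25 × log_e(8/25) -11/25 × log_e(11/25) -6/25 × log_e(6/25)
H = 1.0684 nats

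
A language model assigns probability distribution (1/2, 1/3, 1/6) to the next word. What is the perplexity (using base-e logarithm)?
2.7495

Perplexity is e^H (or exp(H) for natural log).

First, H = -Σ p log p = 1.0114 nats
Perplexity = e^1.0114 = 2.7495

Interpretation: The model's uncertainty is equivalent to choosing uniformly among 2.7 options.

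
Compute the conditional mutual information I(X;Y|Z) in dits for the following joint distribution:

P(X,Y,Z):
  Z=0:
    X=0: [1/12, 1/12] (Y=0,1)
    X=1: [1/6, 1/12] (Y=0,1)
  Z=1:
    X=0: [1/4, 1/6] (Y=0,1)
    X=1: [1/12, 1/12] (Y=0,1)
0.0036 dits

Conditional mutual information: I(X;Y|Z) = H(X|Z) + H(Y|Z) - H(X,Y|Z)

H(Z) = 0.2950
H(X,Z) = 0.5683 → H(X|Z) = 0.2734
H(Y,Z) = 0.5898 → H(Y|Z) = 0.2948
H(X,Y,Z) = 0.8596 → H(X,Y|Z) = 0.5646

I(X;Y|Z) = 0.2734 + 0.2948 - 0.5646 = 0.0036 dits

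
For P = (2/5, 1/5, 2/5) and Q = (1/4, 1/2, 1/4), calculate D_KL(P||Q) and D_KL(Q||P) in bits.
D_KL(P||Q) = 0.2781, D_KL(Q||P) = 0.3219

KL divergence is not symmetric: D_KL(P||Q) ≠ D_KL(Q||P) in general.

D_KL(P||Q) = 0.2781 bits
D_KL(Q||P) = 0.3219 bits

No, they are not equal!

This asymmetry is why KL divergence is not a true distance metric.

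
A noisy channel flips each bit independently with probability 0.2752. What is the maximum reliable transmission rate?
0.1512 bits

For a binary symmetric channel (BSC) with error probability p:
Capacity C = 1 - H(p) bits per symbol

where H(p) = -p log₂(p) - (1-p) log₂(1-p) is the binary entropy function.

H(0.2752) = 0.8488 bits
C = 1 - 0.8488 = 0.1512 bits per symbol

This means we can reliably transmit up to 0.1512 bits of information per channel use.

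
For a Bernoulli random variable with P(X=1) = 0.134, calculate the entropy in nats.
0.3939 nats

The binary entropy function is:
H(p) = -p log(p) - (1-p) log(1-p)

H(0.134) = -0.134 × log_e(0.134) - 0.866 × log_e(0.866)
H(0.134) = 0.3939 nats

Note: Binary entropy is maximized at p=0.5 (H=1 bit) and minimized at p=0 or p=1 (H=0).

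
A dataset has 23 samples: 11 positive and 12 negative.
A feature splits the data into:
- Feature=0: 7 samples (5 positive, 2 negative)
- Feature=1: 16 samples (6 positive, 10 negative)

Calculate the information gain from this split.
0.0720 bits

Information Gain = H(Y) - H(Y|Feature)

Before split:
P(positive) = 11/23 = 0.4783
H(Y) = 0.9986 bits

After split:
Feature=0: H = 0.8631 bits (weight = 7/23)
Feature=1: H = 0.9544 bits (weight = 16/23)
H(Y|Feature) = (7/23)×0.8631 + (16/23)×0.9544 = 0.9266 bits

Information Gain = 0.9986 - 0.9266 = 0.0720 bits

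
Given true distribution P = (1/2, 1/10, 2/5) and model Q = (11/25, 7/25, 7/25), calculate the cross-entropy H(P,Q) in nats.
1.0470 nats

Cross-entropy: H(P,Q) = -Σ p(x) log q(x)

Alternatively: H(P,Q) = H(P) + D_KL(P||Q)
H(P) = 0.9433 nats
D_KL(P||Q) = 0.1036 nats

H(P,Q) = 0.9433 + 0.1036 = 1.0470 nats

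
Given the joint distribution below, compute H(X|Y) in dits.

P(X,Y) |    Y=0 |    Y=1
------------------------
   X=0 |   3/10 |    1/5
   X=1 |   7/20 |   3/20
0.2986 dits

Using the chain rule: H(X|Y) = H(X,Y) - H(Y)

First, compute H(X,Y) = 0.5798 dits

Marginal P(Y) = (13/20, 7/20)
H(Y) = 0.2812 dits

H(X|Y) = H(X,Y) - H(Y) = 0.5798 - 0.2812 = 0.2986 dits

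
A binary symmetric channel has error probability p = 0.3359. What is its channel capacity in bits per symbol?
0.0792 bits

For a binary symmetric channel (BSC) with error probability p:
Capacity C = 1 - H(p) bits per symbol

where H(p) = -p log₂(p) - (1-p) log₂(1-p) is the binary entropy function.

H(0.3359) = 0.9208 bits
C = 1 - 0.9208 = 0.0792 bits per symbol

This means we can reliably transmit up to 0.0792 bits of information per channel use.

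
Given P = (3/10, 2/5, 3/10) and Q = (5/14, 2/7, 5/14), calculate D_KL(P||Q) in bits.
0.0432 bits

KL divergence: D_KL(P||Q) = Σ p(x) log(p(x)/q(x))

Computing term by term:
  x=0: 3/10 × log_2[(3/10)/(5/14)] = 3/10 × -0.2515 = -0.0755
  x=1: 2/5 × log_2[(2/5)/(2/7)] = 2/5 × 0.4854 = 0.1942
  x=2: 3/10 × log_2[(3/10)/(5/14)] = 3/10 × -0.2515 = -0.0755

D_KL(P||Q) = 0.0432 bits

Note: KL divergence is always non-negative and equals 0 iff P = Q.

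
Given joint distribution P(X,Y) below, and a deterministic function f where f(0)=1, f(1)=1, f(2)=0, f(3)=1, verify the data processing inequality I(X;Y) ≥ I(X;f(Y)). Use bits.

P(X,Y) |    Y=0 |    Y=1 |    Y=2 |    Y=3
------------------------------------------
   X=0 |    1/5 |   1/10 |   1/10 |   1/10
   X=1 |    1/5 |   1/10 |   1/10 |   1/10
I(X;Y) = 0.0000, I(X;f(Y)) = 0.0000, inequality holds: 0.0000 ≥ 0.0000

Data Processing Inequality: For any Markov chain X → Y → Z, we have I(X;Y) ≥ I(X;Z).

Here Z = f(Y) is a deterministic function of Y, forming X → Y → Z.

Original I(X;Y) = 0.0000 bits

After applying f:
P(X,Z) where Z=f(Y):
- P(X,Z=0) = P(X,Y=2)
- P(X,Z=1) = P(X,Y=0) + P(X,Y=1) + P(X,Y=3)

I(X;Z) = I(X;f(Y)) = 0.0000 bits

Verification: 0.0000 ≥ 0.0000 ✓

Information cannot be created by processing; the function f can only lose information about X.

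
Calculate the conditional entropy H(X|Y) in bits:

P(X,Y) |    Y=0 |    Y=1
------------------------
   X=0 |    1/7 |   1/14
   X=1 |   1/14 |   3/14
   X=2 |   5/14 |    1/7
1.3675 bits

Using the chain rule: H(X|Y) = H(X,Y) - H(Y)

First, compute H(X,Y) = 2.3527 bits

Marginal P(Y) = (4/7, 3/7)
H(Y) = 0.9852 bits

H(X|Y) = H(X,Y) - H(Y) = 2.3527 - 0.9852 = 1.3675 bits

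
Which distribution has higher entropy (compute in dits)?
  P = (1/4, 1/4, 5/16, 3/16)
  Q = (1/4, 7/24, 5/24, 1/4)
Q

Computing entropies in dits:
H(P) = 0.5952
H(Q) = 0.5990

Distribution Q has higher entropy.

Intuition: The distribution closer to uniform (more spread out) has higher entropy.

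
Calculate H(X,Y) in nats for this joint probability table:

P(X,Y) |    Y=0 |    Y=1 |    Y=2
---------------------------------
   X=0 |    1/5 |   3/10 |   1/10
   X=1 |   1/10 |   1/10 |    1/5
1.6957 nats

Joint entropy is H(X,Y) = -Σ_{x,y} p(x,y) log p(x,y).

Summing over all non-zero entries:
H(X,Y) = -[1/5·log_e(1/5) + 3/10·log_e(3/10) + 1/10·log_e(1/10) + 1/10·log_e(1/10) + 1/10·log_e(1/10) + 1/5·log_e(1/5)]
H(X,Y) = 1.6957 nats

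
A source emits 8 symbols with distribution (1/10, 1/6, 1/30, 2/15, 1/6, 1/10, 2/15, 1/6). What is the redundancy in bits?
0.1044 bits

Redundancy measures how far a source is from maximum entropy:
R = H_max - H(X)

Maximum entropy for 8 symbols: H_max = log_2(8) = 3.0000 bits
Actual entropy: H(X) = 2.8956 bits
Redundancy: R = 3.0000 - 2.8956 = 0.1044 bits

This redundancy represents potential for compression: the source could be compressed by 0.1044 bits per symbol.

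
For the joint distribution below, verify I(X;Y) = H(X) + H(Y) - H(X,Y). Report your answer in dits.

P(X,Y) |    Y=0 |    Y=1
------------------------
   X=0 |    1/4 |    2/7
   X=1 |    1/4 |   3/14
I(X;Y) = 0.0011 dits

Mutual information has multiple equivalent forms:
- I(X;Y) = H(X) - H(X|Y)
- I(X;Y) = H(Y) - H(Y|X)
- I(X;Y) = H(X) + H(Y) - H(X,Y)

Computing all quantities:
H(X) = 0.2999, H(Y) = 0.3010, H(X,Y) = 0.5998
H(X|Y) = 0.2988, H(Y|X) = 0.2999

Verification:
H(X) - H(X|Y) = 0.2999 - 0.2988 = 0.0011
H(Y) - H(Y|X) = 0.3010 - 0.2999 = 0.0011
H(X) + H(Y) - H(X,Y) = 0.2999 + 0.3010 - 0.5998 = 0.0011

All forms give I(X;Y) = 0.0011 dits. ✓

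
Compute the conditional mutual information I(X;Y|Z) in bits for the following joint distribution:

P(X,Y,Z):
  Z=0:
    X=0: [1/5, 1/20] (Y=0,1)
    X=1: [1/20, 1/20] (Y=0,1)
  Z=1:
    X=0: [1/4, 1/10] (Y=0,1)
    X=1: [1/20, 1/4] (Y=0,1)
0.1717 bits

Conditional mutual information: I(X;Y|Z) = H(X|Z) + H(Y|Z) - H(X,Y|Z)

H(Z) = 0.9341
H(X,Z) = 1.8834 → H(X|Z) = 0.9493
H(Y,Z) = 1.8834 → H(Y|Z) = 0.9493
H(X,Y,Z) = 2.6610 → H(X,Y|Z) = 1.7269

I(X;Y|Z) = 0.9493 + 0.9493 - 1.7269 = 0.1717 bits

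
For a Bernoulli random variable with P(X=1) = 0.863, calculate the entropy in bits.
0.5763 bits

The binary entropy function is:
H(p) = -p log(p) - (1-p) log(1-p)

H(0.863) = -0.863 × log_2(0.863) - 0.137 × log_2(0.137)
H(0.863) = 0.5763 bits

Note: Binary entropy is maximized at p=0.5 (H=1 bit) and minimized at p=0 or p=1 (H=0).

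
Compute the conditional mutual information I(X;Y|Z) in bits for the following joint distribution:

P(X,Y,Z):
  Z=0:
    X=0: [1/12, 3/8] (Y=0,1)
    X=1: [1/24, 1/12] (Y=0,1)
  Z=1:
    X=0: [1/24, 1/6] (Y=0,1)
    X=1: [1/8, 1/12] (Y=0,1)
0.0608 bits

Conditional mutual information: I(X;Y|Z) = H(X|Z) + H(Y|Z) - H(X,Y|Z)

H(Z) = 0.9799
H(X,Z) = 1.8338 → H(X|Z) = 0.8539
H(Y,Z) = 1.8217 → H(Y|Z) = 0.8418
H(X,Y,Z) = 2.6148 → H(X,Y|Z) = 1.6349

I(X;Y|Z) = 0.8539 + 0.8418 - 1.6349 = 0.0608 bits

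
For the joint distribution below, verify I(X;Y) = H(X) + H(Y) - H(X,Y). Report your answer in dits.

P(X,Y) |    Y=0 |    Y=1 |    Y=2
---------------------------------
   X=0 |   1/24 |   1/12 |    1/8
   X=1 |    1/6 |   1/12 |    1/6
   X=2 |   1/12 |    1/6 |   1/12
I(X;Y) = 0.0236 dits

Mutual information has multiple equivalent forms:
- I(X;Y) = H(X) - H(X|Y)
- I(X;Y) = H(Y) - H(Y|X)
- I(X;Y) = H(X) + H(Y) - H(X,Y)

Computing all quantities:
H(X) = 0.4680, H(Y) = 0.4749, H(X,Y) = 0.9192
H(X|Y) = 0.4443, H(Y|X) = 0.4512

Verification:
H(X) - H(X|Y) = 0.4680 - 0.4443 = 0.0236
H(Y) - H(Y|X) = 0.4749 - 0.4512 = 0.0236
H(X) + H(Y) - H(X,Y) = 0.4680 + 0.4749 - 0.9192 = 0.0236

All forms give I(X;Y) = 0.0236 dits. ✓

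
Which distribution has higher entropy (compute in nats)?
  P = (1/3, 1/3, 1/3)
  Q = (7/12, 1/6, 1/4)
P

Computing entropies in nats:
H(P) = 1.0986
H(Q) = 0.9596

Distribution P has higher entropy.

Intuition: The distribution closer to uniform (more spread out) has higher entropy.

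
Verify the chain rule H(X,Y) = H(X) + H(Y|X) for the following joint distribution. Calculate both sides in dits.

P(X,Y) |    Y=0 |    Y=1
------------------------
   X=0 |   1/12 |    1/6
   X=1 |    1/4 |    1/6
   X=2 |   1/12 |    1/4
H(X,Y) = 0.7403, H(X) = 0.4680, H(Y|X) = 0.2723 (all in dits)

Chain rule: H(X,Y) = H(X) + H(Y|X)

Left side — joint entropy directly:
H(X,Y) = -Σ p(x,y) log p(x,y) = 0.7403 dits

Right side — compute H(Y|X) from the conditional distributions:
P(X) = (1/4, 5/12, 1/3), so H(X) = 0.4680 dits
H(Y|X) = Σ_x P(X=x) · H(Y|X=x):
  P(Y|X=0) = (1/3, 2/3), H(Y|X=0) = 0.2764, weight P(X=0) = 1/4
  P(Y|X=1) = (3/5, 2/5), H(Y|X=1) = 0.2923, weight P(X=1) = 5/12
  P(Y|X=2) = (1/4, 3/4), H(Y|X=2) = 0.2442, weight P(X=2) = 1/3
H(Y|X) = 0.2723 dits

H(X) + H(Y|X) = 0.4680 + 0.2723 = 0.7403 dits

Both sides equal 0.7403 dits. ✓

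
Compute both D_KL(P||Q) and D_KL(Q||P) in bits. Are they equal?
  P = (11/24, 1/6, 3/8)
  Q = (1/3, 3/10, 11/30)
D_KL(P||Q) = 0.0814, D_KL(Q||P) = 0.0894

KL divergence is not symmetric: D_KL(P||Q) ≠ D_KL(Q||P) in general.

D_KL(P||Q) = 0.0814 bits
D_KL(Q||P) = 0.0894 bits

No, they are not equal!

This asymmetry is why KL divergence is not a true distance metric.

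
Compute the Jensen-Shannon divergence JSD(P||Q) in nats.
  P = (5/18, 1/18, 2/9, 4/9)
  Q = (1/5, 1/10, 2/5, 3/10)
0.0263 nats

Jensen-Shannon divergence is:
JSD(P||Q) = 0.5 × D_KL(P||M) + 0.5 × D_KL(Q||M)
where M = 0.5 × (P + Q) is the mixture distribution.

M = 0.5 × (5/18, 1/18, 2/9, 4/9) + 0.5 × (1/5, 1/10, 2/5, 3/10) = (0.238889, 0.0777778, 0.311111, 0.372222)

D_KL(P||M) = 0.0272 nats
D_KL(Q||M) = 0.0254 nats

JSD(P||Q) = 0.5 × 0.0272 + 0.5 × 0.0254 = 0.0263 nats

Unlike KL divergence, JSD is symmetric and bounded: 0 ≤ JSD ≤ log(2).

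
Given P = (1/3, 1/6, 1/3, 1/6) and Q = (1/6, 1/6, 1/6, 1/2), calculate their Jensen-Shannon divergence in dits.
0.0312 dits

Jensen-Shannon divergence is:
JSD(P||Q) = 0.5 × D_KL(P||M) + 0.5 × D_KL(Q||M)
where M = 0.5 × (P + Q) is the mixture distribution.

M = 0.5 × (1/3, 1/6, 1/3, 1/6) + 0.5 × (1/6, 1/6, 1/6, 1/2) = (1/4, 1/6, 1/4, 1/3)

D_KL(P||M) = 0.0331 dits
D_KL(Q||M) = 0.0293 dits

JSD(P||Q) = 0.5 × 0.0331 + 0.5 × 0.0293 = 0.0312 dits

Unlike KL divergence, JSD is symmetric and bounded: 0 ≤ JSD ≤ log(2).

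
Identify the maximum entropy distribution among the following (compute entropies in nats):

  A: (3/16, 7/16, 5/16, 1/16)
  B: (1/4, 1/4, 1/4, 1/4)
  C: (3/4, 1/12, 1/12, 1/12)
B

For a discrete distribution over n outcomes, entropy is maximized by the uniform distribution.

Computing entropies:
H(A) = 1.2123 nats
H(B) = 1.3863 nats
H(C) = 0.8370 nats

The uniform distribution (where all probabilities equal 1/4) achieves the maximum entropy of log_e(4) = 1.3863 nats.

Distribution B has the highest entropy.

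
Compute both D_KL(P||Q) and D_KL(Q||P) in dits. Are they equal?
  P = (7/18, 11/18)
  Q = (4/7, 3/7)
D_KL(P||Q) = 0.0292, D_KL(Q||P) = 0.0295

KL divergence is not symmetric: D_KL(P||Q) ≠ D_KL(Q||P) in general.

D_KL(P||Q) = 0.0292 dits
D_KL(Q||P) = 0.0295 dits

No, they are not equal!

This asymmetry is why KL divergence is not a true distance metric.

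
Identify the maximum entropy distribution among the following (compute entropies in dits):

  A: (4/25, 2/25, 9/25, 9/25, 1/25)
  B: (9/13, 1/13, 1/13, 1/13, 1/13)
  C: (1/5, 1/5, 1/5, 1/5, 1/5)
C

For a discrete distribution over n outcomes, entropy is maximized by the uniform distribution.

Computing entropies:
H(A) = 0.5905 dits
H(B) = 0.4533 dits
H(C) = 0.6990 dits

The uniform distribution (where all probabilities equal 1/5) achieves the maximum entropy of log_10(5) = 0.6990 dits.

Distribution C has the highest entropy.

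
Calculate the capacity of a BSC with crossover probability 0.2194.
0.2409 bits

For a binary symmetric channel (BSC) with error probability p:
Capacity C = 1 - H(p) bits per symbol

where H(p) = -p log₂(p) - (1-p) log₂(1-p) is the binary entropy function.

H(0.2194) = 0.7591 bits
C = 1 - 0.7591 = 0.2409 bits per symbol

This means we can reliably transmit up to 0.2409 bits of information per channel use.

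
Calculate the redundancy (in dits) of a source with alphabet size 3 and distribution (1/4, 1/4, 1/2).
0.0256 dits

Redundancy measures how far a source is from maximum entropy:
R = H_max - H(X)

Maximum entropy for 3 symbols: H_max = log_10(3) = 0.4771 dits
Actual entropy: H(X) = 0.4515 dits
Redundancy: R = 0.4771 - 0.4515 = 0.0256 dits

This redundancy represents potential for compression: the source could be compressed by 0.0256 dits per symbol.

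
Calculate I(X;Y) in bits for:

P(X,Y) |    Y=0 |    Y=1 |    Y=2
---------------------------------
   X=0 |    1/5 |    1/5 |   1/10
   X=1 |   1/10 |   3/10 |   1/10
0.0390 bits

Mutual information: I(X;Y) = H(X) + H(Y) - H(X,Y)

Marginals:
P(X) = (1/2, 1/2), H(X) = 1.0000 bits
P(Y) = (3/10, 1/2, 1/5), H(Y) = 1.4855 bits

Joint entropy: H(X,Y) = 2.4464 bits

I(X;Y) = 1.0000 + 1.4855 - 2.4464 = 0.0390 bits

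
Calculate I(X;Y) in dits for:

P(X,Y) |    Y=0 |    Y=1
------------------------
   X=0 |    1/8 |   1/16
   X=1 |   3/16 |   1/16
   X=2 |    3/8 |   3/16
0.0014 dits

Mutual information: I(X;Y) = H(X) + H(Y) - H(X,Y)

Marginals:
P(X) = (3/16, 1/4, 9/16), H(X) = 0.4274 dits
P(Y) = (11/16, 5/16), H(Y) = 0.2697 dits

Joint entropy: H(X,Y) = 0.6958 dits

I(X;Y) = 0.4274 + 0.2697 - 0.6958 = 0.0014 dits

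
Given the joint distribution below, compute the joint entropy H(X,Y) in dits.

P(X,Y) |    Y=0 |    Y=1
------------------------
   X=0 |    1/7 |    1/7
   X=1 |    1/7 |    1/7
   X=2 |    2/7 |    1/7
0.7591 dits

Joint entropy is H(X,Y) = -Σ_{x,y} p(x,y) log p(x,y).

Summing over all non-zero entries:
H(X,Y) = -[1/7·log_10(1/7) + 1/7·log_10(1/7) + 1/7·log_10(1/7) + 1/7·log_10(1/7) + 2/7·log_10(2/7) + 1/7·log_10(1/7)]
H(X,Y) = 0.7591 dits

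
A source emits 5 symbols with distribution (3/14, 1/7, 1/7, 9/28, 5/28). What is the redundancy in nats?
0.0509 nats

Redundancy measures how far a source is from maximum entropy:
R = H_max - H(X)

Maximum entropy for 5 symbols: H_max = log_e(5) = 1.6094 nats
Actual entropy: H(X) = 1.5585 nats
Redundancy: R = 1.6094 - 1.5585 = 0.0509 nats

This redundancy represents potential for compression: the source could be compressed by 0.0509 nats per symbol.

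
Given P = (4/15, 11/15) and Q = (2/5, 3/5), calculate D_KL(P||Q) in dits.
0.0170 dits

KL divergence: D_KL(P||Q) = Σ p(x) log(p(x)/q(x))

Computing term by term:
  x=0: 4/15 × log_10[(4/15)/(2/5)] = 4/15 × -0.1761 = -0.0470
  x=1: 11/15 × log_10[(11/15)/(3/5)] = 11/15 × 0.0872 = 0.0639

D_KL(P||Q) = 0.0170 dits

Note: KL divergence is always non-negative and equals 0 iff P = Q.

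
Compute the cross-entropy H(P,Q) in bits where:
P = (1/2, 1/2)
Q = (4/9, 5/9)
1.0090 bits

Cross-entropy: H(P,Q) = -Σ p(x) log q(x)

Alternatively: H(P,Q) = H(P) + D_KL(P||Q)
H(P) = 1.0000 bits
D_KL(P||Q) = 0.0090 bits

H(P,Q) = 1.0000 + 0.0090 = 1.0090 bits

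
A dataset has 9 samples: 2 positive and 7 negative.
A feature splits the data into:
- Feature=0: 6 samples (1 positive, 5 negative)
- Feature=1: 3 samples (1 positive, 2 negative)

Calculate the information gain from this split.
0.0248 bits

Information Gain = H(Y) - H(Y|Feature)

Before split:
P(positive) = 2/9 = 0.2222
H(Y) = 0.7642 bits

After split:
Feature=0: H = 0.6500 bits (weight = 6/9)
Feature=1: H = 0.9183 bits (weight = 3/9)
H(Y|Feature) = (6/9)×0.6500 + (3/9)×0.9183 = 0.7394 bits

Information Gain = 0.7642 - 0.7394 = 0.0248 bits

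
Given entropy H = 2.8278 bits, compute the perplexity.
7.0999

Perplexity is 2^H (or exp(H) for natural log).

H = 2.8278 bits
Perplexity = 2^2.8278 = 7.0999

Interpretation: The model's uncertainty is equivalent to choosing uniformly among 7.1 options.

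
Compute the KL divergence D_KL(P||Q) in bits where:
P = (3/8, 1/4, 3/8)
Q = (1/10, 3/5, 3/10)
0.5200 bits

KL divergence: D_KL(P||Q) = Σ p(x) log(p(x)/q(x))

Computing term by term:
  x=0: 3/8 × log_2[(3/8)/(1/10)] = 3/8 × 1.9069 = 0.7151
  x=1: 1/4 × log_2[(1/4)/(3/5)] = 1/4 × -1.2630 = -0.3158
  x=2: 3/8 × log_2[(3/8)/(3/10)] = 3/8 × 0.3219 = 0.1207

D_KL(P||Q) = 0.5200 bits

Note: KL divergence is always non-negative and equals 0 iff P = Q.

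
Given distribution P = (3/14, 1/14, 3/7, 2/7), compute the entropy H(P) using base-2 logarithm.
1.7885 bits

Shannon entropy is H(X) = -Σ p(x) log p(x).

For P = (3/14, 1/14, 3/7, 2/7):
H = -3/14 × log_2(3/14) -1/14 × log_2(1/14) -3/7 × log_2(3/7) -2/7 × log_2(2/7)
H = 1.7885 bits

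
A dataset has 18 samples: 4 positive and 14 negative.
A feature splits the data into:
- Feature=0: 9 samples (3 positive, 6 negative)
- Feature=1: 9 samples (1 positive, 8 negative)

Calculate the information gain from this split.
0.0534 bits

Information Gain = H(Y) - H(Y|Feature)

Before split:
P(positive) = 4/18 = 0.2222
H(Y) = 0.7642 bits

After split:
Feature=0: H = 0.9183 bits (weight = 9/18)
Feature=1: H = 0.5033 bits (weight = 9/18)
H(Y|Feature) = (9/18)×0.9183 + (9/18)×0.5033 = 0.7108 bits

Information Gain = 0.7642 - 0.7108 = 0.0534 bits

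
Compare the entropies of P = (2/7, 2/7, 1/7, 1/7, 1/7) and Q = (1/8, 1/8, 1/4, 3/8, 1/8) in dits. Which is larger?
P

Computing entropies in dits:
H(P) = 0.6731
H(Q) = 0.6489

Distribution P has higher entropy.

Intuition: The distribution closer to uniform (more spread out) has higher entropy.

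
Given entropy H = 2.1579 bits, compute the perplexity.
4.4626

Perplexity is 2^H (or exp(H) for natural log).

H = 2.1579 bits
Perplexity = 2^2.1579 = 4.4626

Interpretation: The model's uncertainty is equivalent to choosing uniformly among 4.5 options.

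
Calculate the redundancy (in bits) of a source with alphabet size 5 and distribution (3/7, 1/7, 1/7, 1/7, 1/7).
0.1938 bits

Redundancy measures how far a source is from maximum entropy:
R = H_max - H(X)

Maximum entropy for 5 symbols: H_max = log_2(5) = 2.3219 bits
Actual entropy: H(X) = 2.1281 bits
Redundancy: R = 2.3219 - 2.1281 = 0.1938 bits

This redundancy represents potential for compression: the source could be compressed by 0.1938 bits per symbol.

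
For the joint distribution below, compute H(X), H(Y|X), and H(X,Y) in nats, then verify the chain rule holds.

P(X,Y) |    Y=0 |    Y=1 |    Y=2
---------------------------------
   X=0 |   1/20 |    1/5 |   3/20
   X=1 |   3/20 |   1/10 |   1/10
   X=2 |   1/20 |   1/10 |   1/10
H(X,Y) = 2.1116, H(X) = 1.0805, H(Y|X) = 1.0311 (all in nats)

Chain rule: H(X,Y) = H(X) + H(Y|X)

Left side — joint entropy directly:
H(X,Y) = -Σ p(x,y) log p(x,y) = 2.1116 nats

Right side — compute H(Y|X) from the conditional distributions:
P(X) = (2/5, 7/20, 1/4), so H(X) = 1.0805 nats
H(Y|X) = Σ_x P(X=x) · H(Y|X=x):
  P(Y|X=0) = (1/8, 1/2, 3/8), H(Y|X=0) = 0.9743, weight P(X=0) = 2/5
  P(Y|X=1) = (3/7, 2/7, 2/7), H(Y|X=1) = 1.0790, weight P(X=1) = 7/20
  P(Y|X=2) = (1/5, 2/5, 2/5), H(Y|X=2) = 1.0549, weight P(X=2) = 1/4
H(Y|X) = 1.0311 nats

H(X) + H(Y|X) = 1.0805 + 1.0311 = 2.1116 nats

Both sides equal 2.1116 nats. ✓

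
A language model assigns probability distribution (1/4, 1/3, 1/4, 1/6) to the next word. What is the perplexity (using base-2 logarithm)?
3.8883

Perplexity is 2^H (or exp(H) for natural log).

First, H = -Σ p log p = 1.9591 bits
Perplexity = 2^1.9591 = 3.8883

Interpretation: The model's uncertainty is equivalent to choosing uniformly among 3.9 options.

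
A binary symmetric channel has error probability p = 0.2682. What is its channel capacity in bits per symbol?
0.1611 bits

For a binary symmetric channel (BSC) with error probability p:
Capacity C = 1 - H(p) bits per symbol

where H(p) = -p log₂(p) - (1-p) log₂(1-p) is the binary entropy function.

H(0.2682) = 0.8389 bits
C = 1 - 0.8389 = 0.1611 bits per symbol

This means we can reliably transmit up to 0.1611 bits of information per channel use.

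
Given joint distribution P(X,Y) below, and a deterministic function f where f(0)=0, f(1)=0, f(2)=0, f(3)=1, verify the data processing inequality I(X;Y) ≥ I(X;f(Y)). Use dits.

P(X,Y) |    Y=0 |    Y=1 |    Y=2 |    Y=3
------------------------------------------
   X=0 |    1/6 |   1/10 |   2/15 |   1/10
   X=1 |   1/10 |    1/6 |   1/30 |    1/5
I(X;Y) = 0.0286, I(X;f(Y)) = 0.0105, inequality holds: 0.0286 ≥ 0.0105

Data Processing Inequality: For any Markov chain X → Y → Z, we have I(X;Y) ≥ I(X;Z).

Here Z = f(Y) is a deterministic function of Y, forming X → Y → Z.

Original I(X;Y) = 0.0286 dits

After applying f:
P(X,Z) where Z=f(Y):
- P(X,Z=0) = P(X,Y=0) + P(X,Y=1) + P(X,Y=2)
- P(X,Z=1) = P(X,Y=3)

I(X;Z) = I(X;f(Y)) = 0.0105 dits

Verification: 0.0286 ≥ 0.0105 ✓

Information cannot be created by processing; the function f can only lose information about X.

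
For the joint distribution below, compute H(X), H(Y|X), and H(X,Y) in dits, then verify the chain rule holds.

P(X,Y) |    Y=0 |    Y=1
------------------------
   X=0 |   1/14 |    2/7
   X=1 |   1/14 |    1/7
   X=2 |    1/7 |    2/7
H(X,Y) = 0.7161, H(X) = 0.4608, H(Y|X) = 0.2553 (all in dits)

Chain rule: H(X,Y) = H(X) + H(Y|X)

Left side — joint entropy directly:
H(X,Y) = -Σ p(x,y) log p(x,y) = 0.7161 dits

Right side — compute H(Y|X) from the conditional distributions:
P(X) = (5/14, 3/14, 3/7), so H(X) = 0.4608 dits
H(Y|X) = Σ_x P(X=x) · H(Y|X=x):
  P(Y|X=0) = (1/5, 4/5), H(Y|X=0) = 0.2173, weight P(X=0) = 5/14
  P(Y|X=1) = (1/3, 2/3), H(Y|X=1) = 0.2764, weight P(X=1) = 3/14
  P(Y|X=2) = (1/3, 2/3), H(Y|X=2) = 0.2764, weight P(X=2) = 3/7
H(Y|X) = 0.2553 dits

H(X) + H(Y|X) = 0.4608 + 0.2553 = 0.7161 dits

Both sides equal 0.7161 dits. ✓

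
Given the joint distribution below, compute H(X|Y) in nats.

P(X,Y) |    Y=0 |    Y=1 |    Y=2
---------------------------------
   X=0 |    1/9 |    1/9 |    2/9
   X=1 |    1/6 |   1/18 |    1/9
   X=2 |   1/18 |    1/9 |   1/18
1.0018 nats

Using the chain rule: H(X|Y) = H(X,Y) - H(Y)

First, compute H(X,Y) = 2.0911 nats

Marginal P(Y) = (1/3, 5/18, 7/18)
H(Y) = 1.0893 nats

H(X|Y) = H(X,Y) - H(Y) = 2.0911 - 1.0893 = 1.0018 nats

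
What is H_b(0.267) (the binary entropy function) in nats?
0.5803 nats

The binary entropy function is:
H(p) = -p log(p) - (1-p) log(1-p)

H(0.267) = -0.267 × log_e(0.267) - 0.733 × log_e(0.733)
H(0.267) = 0.5803 nats

Note: Binary entropy is maximized at p=0.5 (H=1 bit) and minimized at p=0 or p=1 (H=0).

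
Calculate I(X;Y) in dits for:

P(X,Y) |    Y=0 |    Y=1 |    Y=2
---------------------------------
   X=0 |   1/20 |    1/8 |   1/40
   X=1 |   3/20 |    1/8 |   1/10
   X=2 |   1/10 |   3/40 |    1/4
0.0434 dits

Mutual information: I(X;Y) = H(X) + H(Y) - H(X,Y)

Marginals:
P(X) = (1/5, 3/8, 17/40), H(X) = 0.4575 dits
P(Y) = (3/10, 13/40, 3/8), H(Y) = 0.4752 dits

Joint entropy: H(X,Y) = 0.8893 dits

I(X;Y) = 0.4575 + 0.4752 - 0.8893 = 0.0434 dits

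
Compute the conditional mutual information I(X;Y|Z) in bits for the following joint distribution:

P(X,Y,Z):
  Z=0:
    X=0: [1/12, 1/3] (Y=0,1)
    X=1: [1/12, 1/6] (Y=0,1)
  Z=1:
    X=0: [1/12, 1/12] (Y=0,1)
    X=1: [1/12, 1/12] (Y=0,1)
0.0105 bits

Conditional mutual information: I(X;Y|Z) = H(X|Z) + H(Y|Z) - H(X,Y|Z)

H(Z) = 0.9183
H(X,Z) = 1.8879 → H(X|Z) = 0.9696
H(Y,Z) = 1.7925 → H(Y|Z) = 0.8742
H(X,Y,Z) = 2.7516 → H(X,Y|Z) = 1.8333

I(X;Y|Z) = 0.9696 + 0.8742 - 1.8333 = 0.0105 bits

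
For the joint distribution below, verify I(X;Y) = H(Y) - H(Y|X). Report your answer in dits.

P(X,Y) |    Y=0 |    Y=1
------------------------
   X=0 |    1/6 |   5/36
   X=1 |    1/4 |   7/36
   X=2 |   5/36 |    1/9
I(X;Y) = 0.0000 dits

Mutual information has multiple equivalent forms:
- I(X;Y) = H(X) - H(X|Y)
- I(X;Y) = H(Y) - H(Y|X)
- I(X;Y) = H(X) + H(Y) - H(X,Y)

Computing all quantities:
H(X) = 0.4644, H(Y) = 0.2983, H(X,Y) = 0.7627
H(X|Y) = 0.4643, H(Y|X) = 0.2983

Verification:
H(X) - H(X|Y) = 0.4644 - 0.4643 = 0.0000
H(Y) - H(Y|X) = 0.2983 - 0.2983 = 0.0000
H(X) + H(Y) - H(X,Y) = 0.4644 + 0.2983 - 0.7627 = 0.0000

All forms give I(X;Y) = 0.0000 dits. ✓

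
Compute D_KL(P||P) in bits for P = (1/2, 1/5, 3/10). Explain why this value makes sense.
0.0000 bits

KL divergence satisfies the Gibbs inequality: D_KL(P||Q) ≥ 0 for all distributions P, Q.

D_KL(P||Q) = Σ p(x) log(p(x)/q(x))
Each term is p(x) × log_2(p(x)/p(x)) = p(x) × log_2(1) = 0, so the sum is 0.
D_KL(P||Q) = 0.0000 bits

When P = Q, the KL divergence is exactly 0, as there is no 'divergence' between identical distributions.

This non-negativity is a fundamental property: relative entropy cannot be negative because it measures how different Q is from P.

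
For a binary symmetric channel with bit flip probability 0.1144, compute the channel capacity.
0.4870 bits

For a binary symmetric channel (BSC) with error probability p:
Capacity C = 1 - H(p) bits per symbol

where H(p) = -p log₂(p) - (1-p) log₂(1-p) is the binary entropy function.

H(0.1144) = 0.5130 bits
C = 1 - 0.5130 = 0.4870 bits per symbol

This means we can reliably transmit up to 0.4870 bits of information per channel use.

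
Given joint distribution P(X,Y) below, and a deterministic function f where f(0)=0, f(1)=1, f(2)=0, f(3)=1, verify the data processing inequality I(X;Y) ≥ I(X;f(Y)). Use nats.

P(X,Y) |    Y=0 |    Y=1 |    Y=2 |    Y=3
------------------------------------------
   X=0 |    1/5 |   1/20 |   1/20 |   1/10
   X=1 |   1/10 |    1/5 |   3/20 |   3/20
I(X;Y) = 0.0762, I(X;f(Y)) = 0.0210, inequality holds: 0.0762 ≥ 0.0210

Data Processing Inequality: For any Markov chain X → Y → Z, we have I(X;Y) ≥ I(X;Z).

Here Z = f(Y) is a deterministic function of Y, forming X → Y → Z.

Original I(X;Y) = 0.0762 nats

After applying f:
P(X,Z) where Z=f(Y):
- P(X,Z=0) = P(X,Y=0) + P(X,Y=2)
- P(X,Z=1) = P(X,Y=1) + P(X,Y=3)

I(X;Z) = I(X;f(Y)) = 0.0210 nats

Verification: 0.0762 ≥ 0.0210 ✓

Information cannot be created by processing; the function f can only lose information about X.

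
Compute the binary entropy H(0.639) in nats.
0.6540 nats

The binary entropy function is:
H(p) = -p log(p) - (1-p) log(1-p)

H(0.639) = -0.639 × log_e(0.639) - 0.361 × log_e(0.361)
H(0.639) = 0.6540 nats

Note: Binary entropy is maximized at p=0.5 (H=1 bit) and minimized at p=0 or p=1 (H=0).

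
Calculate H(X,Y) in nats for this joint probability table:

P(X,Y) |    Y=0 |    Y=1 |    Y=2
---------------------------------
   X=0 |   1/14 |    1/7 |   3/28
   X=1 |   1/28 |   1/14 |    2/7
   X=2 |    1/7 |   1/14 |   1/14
2.0262 nats

Joint entropy is H(X,Y) = -Σ_{x,y} p(x,y) log p(x,y).

Summing over all non-zero entries:
H(X,Y) = -[1/14·log_e(1/14) + 1/7·log_e(1/7) + 3/28·log_e(3/28) + 1/28·log_e(1/28) + 1/14·log_e(1/14) + 2/7·log_e(2/7) + 1/7·log_e(1/7) + 1/14·log_e(1/14) + 1/14·log_e(1/14)]
H(X,Y) = 2.0262 nats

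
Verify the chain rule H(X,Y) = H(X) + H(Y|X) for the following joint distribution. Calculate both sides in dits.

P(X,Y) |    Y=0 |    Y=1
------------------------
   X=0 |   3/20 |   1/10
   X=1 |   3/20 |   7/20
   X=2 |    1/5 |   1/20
H(X,Y) = 0.7116, H(X) = 0.4515, H(Y|X) = 0.2600 (all in dits)

Chain rule: H(X,Y) = H(X) + H(Y|X)

Left side — joint entropy directly:
H(X,Y) = -Σ p(x,y) log p(x,y) = 0.7116 dits

Right side — compute H(Y|X) from the conditional distributions:
P(X) = (1/4, 1/2, 1/4), so H(X) = 0.4515 dits
H(Y|X) = Σ_x P(X=x) · H(Y|X=x):
  P(Y|X=0) = (3/5, 2/5), H(Y|X=0) = 0.2923, weight P(X=0) = 1/4
  P(Y|X=1) = (3/10, 7/10), H(Y|X=1) = 0.2653, weight P(X=1) = 1/2
  P(Y|X=2) = (4/5, 1/5), H(Y|X=2) = 0.2173, weight P(X=2) = 1/4
H(Y|X) = 0.2600 dits

H(X) + H(Y|X) = 0.4515 + 0.2600 = 0.7116 dits

Both sides equal 0.7116 dits. ✓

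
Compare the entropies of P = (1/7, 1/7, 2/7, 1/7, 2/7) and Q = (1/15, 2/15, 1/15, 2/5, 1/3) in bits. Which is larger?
P

Computing entropies in bits:
H(P) = 2.2359
H(Q) = 1.9656

Distribution P has higher entropy.

Intuition: The distribution closer to uniform (more spread out) has higher entropy.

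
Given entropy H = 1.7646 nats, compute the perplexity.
5.8392

Perplexity is e^H (or exp(H) for natural log).

H = 1.7646 nats
Perplexity = e^1.7646 = 5.8392

Interpretation: The model's uncertainty is equivalent to choosing uniformly among 5.8 options.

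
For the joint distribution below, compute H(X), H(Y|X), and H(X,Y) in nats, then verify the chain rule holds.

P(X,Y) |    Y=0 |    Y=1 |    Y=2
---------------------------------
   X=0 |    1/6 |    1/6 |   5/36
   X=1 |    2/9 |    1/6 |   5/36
H(X,Y) = 1.7785, H(X) = 0.6916, H(Y|X) = 1.0869 (all in nats)

Chain rule: H(X,Y) = H(X) + H(Y|X)

Left side — joint entropy directly:
H(X,Y) = -Σ p(x,y) log p(x,y) = 1.7785 nats

Right side — compute H(Y|X) from the conditional distributions:
P(X) = (17/36, 19/36), so H(X) = 0.6916 nats
H(Y|X) = Σ_x P(X=x) · H(Y|X=x):
  P(Y|X=0) = (6/17, 6/17, 5/17), H(Y|X=0) = 1.0951, weight P(X=0) = 17/36
  P(Y|X=1) = (8/19, 6/19, 5/19), H(Y|X=1) = 1.0795, weight P(X=1) = 19/36
H(Y|X) = 1.0869 nats

H(X) + H(Y|X) = 0.6916 + 1.0869 = 1.7785 nats

Both sides equal 1.7785 nats. ✓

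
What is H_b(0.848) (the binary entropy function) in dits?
0.1851 dits

The binary entropy function is:
H(p) = -p log(p) - (1-p) log(1-p)

H(0.848) = -0.848 × log_10(0.848) - 0.152 × log_10(0.152)
H(0.848) = 0.1851 dits

Note: Binary entropy is maximized at p=0.5 (H=1 bit) and minimized at p=0 or p=1 (H=0).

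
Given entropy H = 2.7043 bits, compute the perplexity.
6.5174

Perplexity is 2^H (or exp(H) for natural log).

H = 2.7043 bits
Perplexity = 2^2.7043 = 6.5174

Interpretation: The model's uncertainty is equivalent to choosing uniformly among 6.5 options.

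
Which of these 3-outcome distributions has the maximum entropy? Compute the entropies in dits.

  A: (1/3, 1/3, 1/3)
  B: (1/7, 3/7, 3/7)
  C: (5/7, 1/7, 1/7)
A

For a discrete distribution over n outcomes, entropy is maximized by the uniform distribution.

Computing entropies:
H(A) = 0.4771 dits
H(B) = 0.4361 dits
H(C) = 0.3458 dits

The uniform distribution (where all probabilities equal 1/3) achieves the maximum entropy of log_10(3) = 0.4771 dits.

Distribution A has the highest entropy.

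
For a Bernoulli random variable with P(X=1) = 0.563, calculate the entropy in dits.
0.2976 dits

The binary entropy function is:
H(p) = -p log(p) - (1-p) log(1-p)

H(0.563) = -0.563 × log_10(0.563) - 0.437 × log_10(0.437)
H(0.563) = 0.2976 dits

Note: Binary entropy is maximized at p=0.5 (H=1 bit) and minimized at p=0 or p=1 (H=0).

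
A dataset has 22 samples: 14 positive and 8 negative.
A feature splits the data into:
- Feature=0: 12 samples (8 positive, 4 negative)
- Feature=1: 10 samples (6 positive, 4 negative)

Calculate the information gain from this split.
0.0034 bits

Information Gain = H(Y) - H(Y|Feature)

Before split:
P(positive) = 14/22 = 0.6364
H(Y) = 0.9457 bits

After split:
Feature=0: H = 0.9183 bits (weight = 12/22)
Feature=1: H = 0.9710 bits (weight = 10/22)
H(Y|Feature) = (12/22)×0.9183 + (10/22)×0.9710 = 0.9422 bits

Information Gain = 0.9457 - 0.9422 = 0.0034 bits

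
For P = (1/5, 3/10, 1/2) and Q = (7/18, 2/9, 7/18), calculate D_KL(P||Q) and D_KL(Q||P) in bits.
D_KL(P||Q) = 0.1193, D_KL(Q||P) = 0.1359

KL divergence is not symmetric: D_KL(P||Q) ≠ D_KL(Q||P) in general.

D_KL(P||Q) = 0.1193 bits
D_KL(Q||P) = 0.1359 bits

No, they are not equal!

This asymmetry is why KL divergence is not a true distance metric.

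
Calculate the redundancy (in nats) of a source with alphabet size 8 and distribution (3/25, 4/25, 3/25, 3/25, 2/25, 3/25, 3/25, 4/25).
0.0188 nats

Redundancy measures how far a source is from maximum entropy:
R = H_max - H(X)

Maximum entropy for 8 symbols: H_max = log_e(8) = 2.0794 nats
Actual entropy: H(X) = 2.0606 nats
Redundancy: R = 2.0794 - 2.0606 = 0.0188 nats

This redundancy represents potential for compression: the source could be compressed by 0.0188 nats per symbol.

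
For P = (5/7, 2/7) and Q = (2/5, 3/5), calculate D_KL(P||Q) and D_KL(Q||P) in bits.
D_KL(P||Q) = 0.2917, D_KL(Q||P) = 0.3076

KL divergence is not symmetric: D_KL(P||Q) ≠ D_KL(Q||P) in general.

D_KL(P||Q) = 0.2917 bits
D_KL(Q||P) = 0.3076 bits

No, they are not equal!

This asymmetry is why KL divergence is not a true distance metric.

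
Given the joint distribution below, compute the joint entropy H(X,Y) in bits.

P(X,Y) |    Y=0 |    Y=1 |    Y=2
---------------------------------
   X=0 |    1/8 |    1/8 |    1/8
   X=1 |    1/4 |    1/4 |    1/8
2.5000 bits

Joint entropy is H(X,Y) = -Σ_{x,y} p(x,y) log p(x,y).

Summing over all non-zero entries:
H(X,Y) = -[1/8·log_2(1/8) + 1/8·log_2(1/8) + 1/8·log_2(1/8) + 1/4·log_2(1/4) + 1/4·log_2(1/4) + 1/8·log_2(1/8)]
H(X,Y) = 2.5000 bits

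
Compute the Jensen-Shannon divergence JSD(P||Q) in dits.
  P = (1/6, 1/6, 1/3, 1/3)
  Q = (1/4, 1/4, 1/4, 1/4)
0.0062 dits

Jensen-Shannon divergence is:
JSD(P||Q) = 0.5 × D_KL(P||M) + 0.5 × D_KL(Q||M)
where M = 0.5 × (P + Q) is the mixture distribution.

M = 0.5 × (1/6, 1/6, 1/3, 1/3) + 0.5 × (1/4, 1/4, 1/4, 1/4) = (5/24, 5/24, 7/24, 7/24)

D_KL(P||M) = 0.0064 dits
D_KL(Q||M) = 0.0061 dits

JSD(P||Q) = 0.5 × 0.0064 + 0.5 × 0.0061 = 0.0062 dits

Unlike KL divergence, JSD is symmetric and bounded: 0 ≤ JSD ≤ log(2).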